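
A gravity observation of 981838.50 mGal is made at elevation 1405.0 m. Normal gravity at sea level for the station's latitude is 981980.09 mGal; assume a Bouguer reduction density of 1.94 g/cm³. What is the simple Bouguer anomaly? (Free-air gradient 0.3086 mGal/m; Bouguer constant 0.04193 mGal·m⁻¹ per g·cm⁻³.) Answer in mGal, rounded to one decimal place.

177.7

Free-air correction = 0.3086 × 1405.0 = 433.58 mGal
Free-air anomaly = 981838.50 − 981980.09 + (433.58) = 291.99 mGal
Bouguer slab correction = 0.04193 × 1.94 × 1405.0 = 114.29 mGal
Simple Bouguer anomaly = 291.99 − (114.29) = 177.70 mGal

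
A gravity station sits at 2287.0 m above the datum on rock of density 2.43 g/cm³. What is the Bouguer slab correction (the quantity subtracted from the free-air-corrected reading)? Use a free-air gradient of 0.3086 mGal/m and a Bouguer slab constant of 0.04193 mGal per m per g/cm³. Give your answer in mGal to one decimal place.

233.0

Bouguer slab correction = 0.04193 × 2.43 × 2287.0 = 233.0 mGal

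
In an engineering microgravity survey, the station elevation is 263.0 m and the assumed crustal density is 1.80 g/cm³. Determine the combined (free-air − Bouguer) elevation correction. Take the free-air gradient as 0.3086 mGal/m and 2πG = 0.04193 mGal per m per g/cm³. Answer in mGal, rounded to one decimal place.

Combined gradient = 0.3086 − 0.04193 × 1.80 = 0.2331260 mGal/m
Combined elevation correction = 0.2331260 × 263.0 = 61.3 mGal

61.3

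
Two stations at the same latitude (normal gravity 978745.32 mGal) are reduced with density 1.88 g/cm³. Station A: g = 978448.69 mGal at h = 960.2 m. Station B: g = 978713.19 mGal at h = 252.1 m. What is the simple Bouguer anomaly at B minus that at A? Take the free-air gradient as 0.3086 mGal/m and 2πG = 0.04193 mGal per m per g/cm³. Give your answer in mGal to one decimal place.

101.8

Δg_SB(A) = 978448.69 − 978745.32 + 0.3086×960.2 − 0.04193×1.88×960.2 = -76.00 mGal
Δg_SB(B) = 978713.19 − 978745.32 + 0.3086×252.1 − 0.04193×1.88×252.1 = 25.80 mGal
Difference = 25.80 − (-76.00) = 101.80 mGal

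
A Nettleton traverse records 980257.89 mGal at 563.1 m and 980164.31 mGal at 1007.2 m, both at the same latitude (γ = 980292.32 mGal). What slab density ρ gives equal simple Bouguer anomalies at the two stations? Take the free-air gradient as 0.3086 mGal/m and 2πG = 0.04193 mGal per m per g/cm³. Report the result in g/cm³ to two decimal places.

Δg_obs = 980164.31 − 980257.89 = -93.58 mGal over Δh = 1007.2 − 563.1 = 444.1 m
Equal Bouguer anomalies ⇒ Δg_obs + (0.3086 − 0.04193ρ)·Δh = 0
0.3086 − 0.04193ρ = −Δg_obs/Δh = 0.21072
ρ = (0.3086 − 0.21072) / 0.04193 = 2.33 g/cm³

2.33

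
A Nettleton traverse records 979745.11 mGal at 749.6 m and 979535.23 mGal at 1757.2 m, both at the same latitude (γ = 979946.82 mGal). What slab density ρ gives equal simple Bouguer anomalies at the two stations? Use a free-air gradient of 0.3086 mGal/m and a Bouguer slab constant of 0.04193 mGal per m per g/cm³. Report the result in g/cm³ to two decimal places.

Δg_obs = 979535.23 − 979745.11 = -209.88 mGal over Δh = 1757.2 − 749.6 = 1007.6 m
Equal Bouguer anomalies ⇒ Δg_obs + (0.3086 − 0.04193ρ)·Δh = 0
0.3086 − 0.04193ρ = −Δg_obs/Δh = 0.20830
ρ = (0.3086 − 0.20830) / 0.04193 = 2.39 g/cm³

2.39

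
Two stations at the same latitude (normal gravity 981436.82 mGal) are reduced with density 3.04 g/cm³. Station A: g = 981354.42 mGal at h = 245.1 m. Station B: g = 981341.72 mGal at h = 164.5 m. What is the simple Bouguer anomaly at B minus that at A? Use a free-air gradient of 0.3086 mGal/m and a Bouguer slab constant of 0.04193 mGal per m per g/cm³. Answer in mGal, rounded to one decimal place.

Δg_SB(A) = 981354.42 − 981436.82 + 0.3086×245.1 − 0.04193×3.04×245.1 = -38.00 mGal
Δg_SB(B) = 981341.72 − 981436.82 + 0.3086×164.5 − 0.04193×3.04×164.5 = -65.30 mGal
Difference = -65.30 − (-38.00) = -27.30 mGal

-27.3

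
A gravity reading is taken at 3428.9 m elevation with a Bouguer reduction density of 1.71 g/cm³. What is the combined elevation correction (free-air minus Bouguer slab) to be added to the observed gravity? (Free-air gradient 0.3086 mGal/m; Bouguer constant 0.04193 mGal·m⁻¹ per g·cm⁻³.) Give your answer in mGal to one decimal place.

Combined gradient = 0.3086 − 0.04193 × 1.71 = 0.2368997 mGal/m
Combined elevation correction = 0.2368997 × 3428.9 = 812.3 mGal

812.3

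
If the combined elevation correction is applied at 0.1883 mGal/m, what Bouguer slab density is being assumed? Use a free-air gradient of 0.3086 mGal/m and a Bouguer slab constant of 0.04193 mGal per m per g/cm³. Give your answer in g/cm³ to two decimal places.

0.1883 = 0.3086 − 0.04193 × ρ
ρ = (0.3086 − 0.1883) / 0.04193 = 2.87 g/cm³

2.87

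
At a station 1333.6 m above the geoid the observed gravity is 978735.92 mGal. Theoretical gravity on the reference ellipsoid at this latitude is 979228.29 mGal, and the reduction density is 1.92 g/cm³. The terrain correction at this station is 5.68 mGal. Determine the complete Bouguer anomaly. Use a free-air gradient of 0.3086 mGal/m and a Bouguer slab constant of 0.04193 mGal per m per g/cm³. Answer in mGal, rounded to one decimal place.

-182.5

Free-air correction = 0.3086 × 1333.6 = 411.55 mGal
Free-air anomaly = 978735.92 − 979228.29 + (411.55) = -80.82 mGal
Bouguer slab correction = 0.04193 × 1.92 × 1333.6 = 107.36 mGal
Simple Bouguer anomaly = -80.82 − (107.36) = -188.18 mGal
Complete Bouguer anomaly = -188.18 + 5.68 = -182.50 mGal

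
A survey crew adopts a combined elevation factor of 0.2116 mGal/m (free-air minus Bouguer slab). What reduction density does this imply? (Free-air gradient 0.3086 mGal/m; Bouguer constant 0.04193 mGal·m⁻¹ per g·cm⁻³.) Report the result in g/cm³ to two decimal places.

2.31

0.2116 = 0.3086 − 0.04193 × ρ
ρ = (0.3086 − 0.2116) / 0.04193 = 2.31 g/cm³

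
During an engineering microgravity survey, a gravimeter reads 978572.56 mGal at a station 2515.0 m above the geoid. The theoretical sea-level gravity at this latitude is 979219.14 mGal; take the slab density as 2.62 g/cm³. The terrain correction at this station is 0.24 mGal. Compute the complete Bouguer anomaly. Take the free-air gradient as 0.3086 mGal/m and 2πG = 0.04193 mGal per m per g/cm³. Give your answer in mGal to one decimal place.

-146.5

Free-air correction = 0.3086 × 2515.0 = 776.13 mGal
Free-air anomaly = 978572.56 − 979219.14 + (776.13) = 129.55 mGal
Bouguer slab correction = 0.04193 × 2.62 × 2515.0 = 276.29 mGal
Simple Bouguer anomaly = 129.55 − (276.29) = -146.74 mGal
Complete Bouguer anomaly = -146.74 + 0.24 = -146.50 mGal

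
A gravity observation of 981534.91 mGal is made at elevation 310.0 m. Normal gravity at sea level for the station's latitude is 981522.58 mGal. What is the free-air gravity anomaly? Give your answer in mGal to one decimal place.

Free-air correction = 0.3086 × 310.0 = 95.67 mGal
Free-air anomaly = 981534.91 − 981522.58 + (95.67) = 108.00 mGal

108.0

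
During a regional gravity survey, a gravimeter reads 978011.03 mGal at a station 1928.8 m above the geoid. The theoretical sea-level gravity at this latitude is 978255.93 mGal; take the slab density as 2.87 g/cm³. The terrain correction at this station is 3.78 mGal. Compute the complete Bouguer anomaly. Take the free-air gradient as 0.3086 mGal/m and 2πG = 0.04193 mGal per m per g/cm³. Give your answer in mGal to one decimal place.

122.0

Free-air correction = 0.3086 × 1928.8 = 595.23 mGal
Free-air anomaly = 978011.03 − 978255.93 + (595.23) = 350.33 mGal
Bouguer slab correction = 0.04193 × 2.87 × 1928.8 = 232.11 mGal
Simple Bouguer anomaly = 350.33 − (232.11) = 118.22 mGal
Complete Bouguer anomaly = 118.22 + 3.78 = 122.00 mGal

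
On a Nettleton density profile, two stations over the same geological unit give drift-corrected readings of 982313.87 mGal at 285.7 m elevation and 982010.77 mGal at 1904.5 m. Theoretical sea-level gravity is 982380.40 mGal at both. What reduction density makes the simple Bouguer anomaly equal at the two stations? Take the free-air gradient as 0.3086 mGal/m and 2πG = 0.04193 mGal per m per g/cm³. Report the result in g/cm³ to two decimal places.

Δg_obs = 982010.77 − 982313.87 = -303.10 mGal over Δh = 1904.5 − 285.7 = 1618.8 m
Equal Bouguer anomalies ⇒ Δg_obs + (0.3086 − 0.04193ρ)·Δh = 0
0.3086 − 0.04193ρ = −Δg_obs/Δh = 0.18724
ρ = (0.3086 − 0.18724) / 0.04193 = 2.89 g/cm³

2.89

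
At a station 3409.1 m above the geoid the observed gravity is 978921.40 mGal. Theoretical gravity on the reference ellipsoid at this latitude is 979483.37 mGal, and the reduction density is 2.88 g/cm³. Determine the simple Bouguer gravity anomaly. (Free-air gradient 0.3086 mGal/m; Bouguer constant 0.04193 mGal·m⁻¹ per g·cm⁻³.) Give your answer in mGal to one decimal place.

78.4

Free-air correction = 0.3086 × 3409.1 = 1052.05 mGal
Free-air anomaly = 978921.40 − 979483.37 + (1052.05) = 490.08 mGal
Bouguer slab correction = 0.04193 × 2.88 × 3409.1 = 411.68 mGal
Simple Bouguer anomaly = 490.08 − (411.68) = 78.40 mGal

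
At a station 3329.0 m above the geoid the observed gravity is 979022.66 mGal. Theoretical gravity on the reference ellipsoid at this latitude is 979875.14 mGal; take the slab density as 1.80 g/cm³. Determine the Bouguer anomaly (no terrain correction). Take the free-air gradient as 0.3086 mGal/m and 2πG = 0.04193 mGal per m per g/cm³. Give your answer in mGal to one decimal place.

-76.4

Free-air correction = 0.3086 × 3329.0 = 1027.33 mGal
Free-air anomaly = 979022.66 − 979875.14 + (1027.33) = 174.85 mGal
Bouguer slab correction = 0.04193 × 1.80 × 3329.0 = 251.25 mGal
Simple Bouguer anomaly = 174.85 − (251.25) = -76.40 mGal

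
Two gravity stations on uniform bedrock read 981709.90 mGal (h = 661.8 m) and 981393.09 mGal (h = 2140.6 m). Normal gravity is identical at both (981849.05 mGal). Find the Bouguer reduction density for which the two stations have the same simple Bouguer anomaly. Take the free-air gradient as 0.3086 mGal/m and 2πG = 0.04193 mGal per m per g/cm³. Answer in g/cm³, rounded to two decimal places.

Δg_obs = 981393.09 − 981709.90 = -316.81 mGal over Δh = 2140.6 − 661.8 = 1478.8 m
Equal Bouguer anomalies ⇒ Δg_obs + (0.3086 − 0.04193ρ)·Δh = 0
0.3086 − 0.04193ρ = −Δg_obs/Δh = 0.21423
ρ = (0.3086 − 0.21423) / 0.04193 = 2.25 g/cm³

2.25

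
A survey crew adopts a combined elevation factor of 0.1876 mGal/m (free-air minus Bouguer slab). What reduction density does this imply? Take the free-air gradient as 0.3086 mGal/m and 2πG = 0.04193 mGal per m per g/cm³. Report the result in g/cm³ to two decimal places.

2.89

0.1876 = 0.3086 − 0.04193 × ρ
ρ = (0.3086 − 0.1876) / 0.04193 = 2.89 g/cm³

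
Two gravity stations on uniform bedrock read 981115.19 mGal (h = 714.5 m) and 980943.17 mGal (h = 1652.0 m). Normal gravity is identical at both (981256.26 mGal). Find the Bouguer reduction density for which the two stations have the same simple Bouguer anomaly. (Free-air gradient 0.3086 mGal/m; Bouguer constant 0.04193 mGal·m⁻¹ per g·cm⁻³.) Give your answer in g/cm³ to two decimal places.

Δg_obs = 980943.17 − 981115.19 = -172.02 mGal over Δh = 1652.0 − 714.5 = 937.5 m
Equal Bouguer anomalies ⇒ Δg_obs + (0.3086 − 0.04193ρ)·Δh = 0
0.3086 − 0.04193ρ = −Δg_obs/Δh = 0.18349
ρ = (0.3086 − 0.18349) / 0.04193 = 2.98 g/cm³

2.98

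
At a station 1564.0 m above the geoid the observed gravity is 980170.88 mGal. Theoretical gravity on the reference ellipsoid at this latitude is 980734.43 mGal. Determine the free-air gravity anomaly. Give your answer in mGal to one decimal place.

-80.9

Free-air correction = 0.3086 × 1564.0 = 482.65 mGal
Free-air anomaly = 980170.88 − 980734.43 + (482.65) = -80.90 mGal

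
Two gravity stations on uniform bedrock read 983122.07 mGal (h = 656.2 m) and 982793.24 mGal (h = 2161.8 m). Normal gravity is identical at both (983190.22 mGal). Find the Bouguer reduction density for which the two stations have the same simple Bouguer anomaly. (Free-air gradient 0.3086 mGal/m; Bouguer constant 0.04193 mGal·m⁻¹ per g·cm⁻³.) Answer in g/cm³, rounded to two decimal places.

Δg_obs = 982793.24 − 983122.07 = -328.83 mGal over Δh = 2161.8 − 656.2 = 1505.6 m
Equal Bouguer anomalies ⇒ Δg_obs + (0.3086 − 0.04193ρ)·Δh = 0
0.3086 − 0.04193ρ = −Δg_obs/Δh = 0.21840
ρ = (0.3086 − 0.21840) / 0.04193 = 2.15 g/cm³

2.15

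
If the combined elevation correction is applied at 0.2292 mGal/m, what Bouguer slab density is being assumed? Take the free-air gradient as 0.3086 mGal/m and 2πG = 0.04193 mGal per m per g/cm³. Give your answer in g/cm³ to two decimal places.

1.89

0.2292 = 0.3086 − 0.04193 × ρ
ρ = (0.3086 − 0.2292) / 0.04193 = 1.89 g/cm³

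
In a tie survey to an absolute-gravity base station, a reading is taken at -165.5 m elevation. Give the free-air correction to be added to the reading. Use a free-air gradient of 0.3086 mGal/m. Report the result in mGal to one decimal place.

Free-air correction = 0.3086 × -165.5 = -51.1 mGal

-51.1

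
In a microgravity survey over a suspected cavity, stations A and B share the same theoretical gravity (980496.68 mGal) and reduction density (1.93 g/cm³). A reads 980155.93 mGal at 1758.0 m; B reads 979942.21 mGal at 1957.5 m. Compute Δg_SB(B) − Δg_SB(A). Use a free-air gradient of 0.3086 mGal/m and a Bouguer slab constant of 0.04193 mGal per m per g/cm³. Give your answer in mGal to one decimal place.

-168.3

Δg_SB(A) = 980155.93 − 980496.68 + 0.3086×1758.0 − 0.04193×1.93×1758.0 = 59.50 mGal
Δg_SB(B) = 979942.21 − 980496.68 + 0.3086×1957.5 − 0.04193×1.93×1957.5 = -108.80 mGal
Difference = -108.80 − (59.50) = -168.30 mGal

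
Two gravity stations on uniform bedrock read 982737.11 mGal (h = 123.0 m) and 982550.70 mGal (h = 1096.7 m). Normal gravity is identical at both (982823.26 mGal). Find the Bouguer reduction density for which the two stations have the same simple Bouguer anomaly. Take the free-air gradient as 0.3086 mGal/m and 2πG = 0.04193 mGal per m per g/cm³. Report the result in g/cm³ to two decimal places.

Δg_obs = 982550.70 − 982737.11 = -186.41 mGal over Δh = 1096.7 − 123.0 = 973.7 m
Equal Bouguer anomalies ⇒ Δg_obs + (0.3086 − 0.04193ρ)·Δh = 0
0.3086 − 0.04193ρ = −Δg_obs/Δh = 0.19145
ρ = (0.3086 − 0.19145) / 0.04193 = 2.79 g/cm³

2.79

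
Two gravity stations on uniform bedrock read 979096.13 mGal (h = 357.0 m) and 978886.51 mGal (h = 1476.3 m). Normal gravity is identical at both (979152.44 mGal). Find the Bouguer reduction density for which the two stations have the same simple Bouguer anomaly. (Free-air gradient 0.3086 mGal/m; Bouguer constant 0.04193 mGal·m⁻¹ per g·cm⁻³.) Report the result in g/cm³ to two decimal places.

Δg_obs = 978886.51 − 979096.13 = -209.62 mGal over Δh = 1476.3 − 357.0 = 1119.3 m
Equal Bouguer anomalies ⇒ Δg_obs + (0.3086 − 0.04193ρ)·Δh = 0
0.3086 − 0.04193ρ = −Δg_obs/Δh = 0.18728
ρ = (0.3086 − 0.18728) / 0.04193 = 2.89 g/cm³

2.89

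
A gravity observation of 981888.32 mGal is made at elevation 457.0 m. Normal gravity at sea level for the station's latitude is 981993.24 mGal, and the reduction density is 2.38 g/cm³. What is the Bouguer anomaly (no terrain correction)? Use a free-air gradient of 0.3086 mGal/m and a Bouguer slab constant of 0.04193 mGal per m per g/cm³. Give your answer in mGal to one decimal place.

-9.5

Free-air correction = 0.3086 × 457.0 = 141.03 mGal
Free-air anomaly = 981888.32 − 981993.24 + (141.03) = 36.11 mGal
Bouguer slab correction = 0.04193 × 2.38 × 457.0 = 45.61 mGal
Simple Bouguer anomaly = 36.11 − (45.61) = -9.50 mGal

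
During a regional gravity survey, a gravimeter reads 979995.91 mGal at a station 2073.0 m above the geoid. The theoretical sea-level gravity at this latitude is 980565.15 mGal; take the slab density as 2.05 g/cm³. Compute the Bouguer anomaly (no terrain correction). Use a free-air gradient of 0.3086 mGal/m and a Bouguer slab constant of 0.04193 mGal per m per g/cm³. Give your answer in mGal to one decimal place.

-107.7

Free-air correction = 0.3086 × 2073.0 = 639.73 mGal
Free-air anomaly = 979995.91 − 980565.15 + (639.73) = 70.49 mGal
Bouguer slab correction = 0.04193 × 2.05 × 2073.0 = 178.19 mGal
Simple Bouguer anomaly = 70.49 − (178.19) = -107.70 mGal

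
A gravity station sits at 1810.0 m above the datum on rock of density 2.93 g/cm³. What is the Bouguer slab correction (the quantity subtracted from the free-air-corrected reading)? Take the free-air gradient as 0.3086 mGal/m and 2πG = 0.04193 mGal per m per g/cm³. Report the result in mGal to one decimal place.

222.4

Bouguer slab correction = 0.04193 × 2.93 × 1810.0 = 222.4 mGal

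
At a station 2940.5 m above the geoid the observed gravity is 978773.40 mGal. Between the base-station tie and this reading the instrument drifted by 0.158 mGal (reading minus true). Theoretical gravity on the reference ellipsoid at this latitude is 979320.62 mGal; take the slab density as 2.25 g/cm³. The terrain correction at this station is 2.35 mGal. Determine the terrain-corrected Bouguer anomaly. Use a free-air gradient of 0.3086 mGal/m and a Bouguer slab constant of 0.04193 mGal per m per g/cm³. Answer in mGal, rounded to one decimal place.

85.0

Drift-corrected reading = 978773.40 − (0.158) = 978773.242 mGal
Free-air correction = 0.3086 × 2940.5 = 907.44 mGal
Free-air anomaly = 978773.242 − 979320.62 + (907.44) = 360.062 mGal
Bouguer slab correction = 0.04193 × 2.25 × 2940.5 = 277.41 mGal
Simple Bouguer anomaly = 360.062 − (277.41) = 82.652 mGal
Complete Bouguer anomaly = 82.652 + 2.35 = 85.002 mGal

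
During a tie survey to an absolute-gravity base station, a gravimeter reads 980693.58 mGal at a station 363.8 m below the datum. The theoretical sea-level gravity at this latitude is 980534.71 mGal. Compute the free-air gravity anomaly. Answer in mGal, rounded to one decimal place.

Free-air correction = 0.3086 × -363.8 = -112.27 mGal
Free-air anomaly = 980693.58 − 980534.71 + (-112.27) = 46.60 mGal

46.6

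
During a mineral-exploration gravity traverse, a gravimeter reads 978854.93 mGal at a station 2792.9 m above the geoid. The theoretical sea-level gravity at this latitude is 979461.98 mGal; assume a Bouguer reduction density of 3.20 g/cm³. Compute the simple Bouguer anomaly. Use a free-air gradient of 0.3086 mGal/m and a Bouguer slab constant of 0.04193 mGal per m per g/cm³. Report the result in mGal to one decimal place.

-119.9

Free-air correction = 0.3086 × 2792.9 = 861.89 mGal
Free-air anomaly = 978854.93 − 979461.98 + (861.89) = 254.84 mGal
Bouguer slab correction = 0.04193 × 3.20 × 2792.9 = 374.74 mGal
Simple Bouguer anomaly = 254.84 − (374.74) = -119.90 mGal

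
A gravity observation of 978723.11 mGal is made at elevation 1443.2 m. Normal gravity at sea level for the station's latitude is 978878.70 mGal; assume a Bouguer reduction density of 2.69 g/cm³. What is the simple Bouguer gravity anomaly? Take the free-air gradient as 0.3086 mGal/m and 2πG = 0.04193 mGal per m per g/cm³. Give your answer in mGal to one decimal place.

Free-air correction = 0.3086 × 1443.2 = 445.37 mGal
Free-air anomaly = 978723.11 − 978878.70 + (445.37) = 289.78 mGal
Bouguer slab correction = 0.04193 × 2.69 × 1443.2 = 162.78 mGal
Simple Bouguer anomaly = 289.78 − (162.78) = 127.00 mGal

127.0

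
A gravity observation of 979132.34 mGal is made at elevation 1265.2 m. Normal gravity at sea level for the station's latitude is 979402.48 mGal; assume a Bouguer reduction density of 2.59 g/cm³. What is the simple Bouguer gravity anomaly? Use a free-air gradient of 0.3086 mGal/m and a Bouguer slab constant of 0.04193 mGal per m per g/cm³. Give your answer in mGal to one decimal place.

-17.1

Free-air correction = 0.3086 × 1265.2 = 390.44 mGal
Free-air anomaly = 979132.34 − 979402.48 + (390.44) = 120.30 mGal
Bouguer slab correction = 0.04193 × 2.59 × 1265.2 = 137.40 mGal
Simple Bouguer anomaly = 120.30 − (137.40) = -17.10 mGal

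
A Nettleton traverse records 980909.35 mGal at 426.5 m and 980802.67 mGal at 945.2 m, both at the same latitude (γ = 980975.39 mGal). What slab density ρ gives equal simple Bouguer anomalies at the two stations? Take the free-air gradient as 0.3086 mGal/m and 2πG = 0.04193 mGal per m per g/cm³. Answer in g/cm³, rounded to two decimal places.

2.45

Δg_obs = 980802.67 − 980909.35 = -106.68 mGal over Δh = 945.2 − 426.5 = 518.7 m
Equal Bouguer anomalies ⇒ Δg_obs + (0.3086 − 0.04193ρ)·Δh = 0
0.3086 − 0.04193ρ = −Δg_obs/Δh = 0.20567
ρ = (0.3086 − 0.20567) / 0.04193 = 2.45 g/cm³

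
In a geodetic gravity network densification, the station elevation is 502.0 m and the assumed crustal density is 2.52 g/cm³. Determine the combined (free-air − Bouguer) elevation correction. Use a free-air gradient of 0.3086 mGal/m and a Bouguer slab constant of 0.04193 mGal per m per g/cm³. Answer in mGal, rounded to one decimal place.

Combined gradient = 0.3086 − 0.04193 × 2.52 = 0.2029364 mGal/m
Combined elevation correction = 0.2029364 × 502.0 = 101.9 mGal

101.9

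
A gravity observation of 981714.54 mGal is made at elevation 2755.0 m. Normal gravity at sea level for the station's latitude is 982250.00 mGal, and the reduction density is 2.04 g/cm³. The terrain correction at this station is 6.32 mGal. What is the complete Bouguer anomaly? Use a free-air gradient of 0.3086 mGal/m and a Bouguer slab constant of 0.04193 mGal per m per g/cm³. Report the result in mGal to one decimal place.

Free-air correction = 0.3086 × 2755.0 = 850.19 mGal
Free-air anomaly = 981714.54 − 982250.00 + (850.19) = 314.73 mGal
Bouguer slab correction = 0.04193 × 2.04 × 2755.0 = 235.65 mGal
Simple Bouguer anomaly = 314.73 − (235.65) = 79.08 mGal
Complete Bouguer anomaly = 79.08 + 6.32 = 85.40 mGal

85.4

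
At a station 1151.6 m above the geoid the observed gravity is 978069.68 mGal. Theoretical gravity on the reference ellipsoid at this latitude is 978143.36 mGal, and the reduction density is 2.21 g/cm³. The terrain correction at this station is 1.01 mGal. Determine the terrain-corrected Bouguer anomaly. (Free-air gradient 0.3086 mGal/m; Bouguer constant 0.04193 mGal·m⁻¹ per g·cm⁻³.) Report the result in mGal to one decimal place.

176.0

Free-air correction = 0.3086 × 1151.6 = 355.38 mGal
Free-air anomaly = 978069.68 − 978143.36 + (355.38) = 281.70 mGal
Bouguer slab correction = 0.04193 × 2.21 × 1151.6 = 106.71 mGal
Simple Bouguer anomaly = 281.70 − (106.71) = 174.99 mGal
Complete Bouguer anomaly = 174.99 + 1.01 = 176.00 mGal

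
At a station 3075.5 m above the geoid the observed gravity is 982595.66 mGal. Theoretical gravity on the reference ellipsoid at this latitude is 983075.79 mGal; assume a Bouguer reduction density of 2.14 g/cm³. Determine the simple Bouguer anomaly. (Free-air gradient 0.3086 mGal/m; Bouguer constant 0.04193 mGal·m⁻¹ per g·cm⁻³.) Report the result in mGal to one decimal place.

Free-air correction = 0.3086 × 3075.5 = 949.10 mGal
Free-air anomaly = 982595.66 − 983075.79 + (949.10) = 468.97 mGal
Bouguer slab correction = 0.04193 × 2.14 × 3075.5 = 275.97 mGal
Simple Bouguer anomaly = 468.97 − (275.97) = 193.00 mGal

193.0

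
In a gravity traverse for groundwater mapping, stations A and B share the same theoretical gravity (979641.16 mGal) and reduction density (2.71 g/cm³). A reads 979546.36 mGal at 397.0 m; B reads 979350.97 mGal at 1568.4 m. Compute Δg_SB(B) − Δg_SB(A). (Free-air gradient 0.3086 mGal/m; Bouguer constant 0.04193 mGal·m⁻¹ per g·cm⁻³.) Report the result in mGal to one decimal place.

Δg_SB(A) = 979546.36 − 979641.16 + 0.3086×397.0 − 0.04193×2.71×397.0 = -17.40 mGal
Δg_SB(B) = 979350.97 − 979641.16 + 0.3086×1568.4 − 0.04193×2.71×1568.4 = 15.60 mGal
Difference = 15.60 − (-17.40) = 33.00 mGal

33.0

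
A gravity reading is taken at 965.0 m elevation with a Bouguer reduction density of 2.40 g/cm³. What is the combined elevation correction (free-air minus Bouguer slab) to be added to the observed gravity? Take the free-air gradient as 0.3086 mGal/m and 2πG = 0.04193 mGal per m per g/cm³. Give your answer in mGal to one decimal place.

200.7

Combined gradient = 0.3086 − 0.04193 × 2.40 = 0.2079680 mGal/m
Combined elevation correction = 0.2079680 × 965.0 = 200.7 mGal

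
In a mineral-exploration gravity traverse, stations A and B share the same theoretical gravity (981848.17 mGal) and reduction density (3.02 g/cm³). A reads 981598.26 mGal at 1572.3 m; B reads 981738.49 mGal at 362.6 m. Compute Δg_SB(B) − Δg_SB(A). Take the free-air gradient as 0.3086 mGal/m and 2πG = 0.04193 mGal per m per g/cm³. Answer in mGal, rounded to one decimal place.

-79.9

Δg_SB(A) = 981598.26 − 981848.17 + 0.3086×1572.3 − 0.04193×3.02×1572.3 = 36.20 mGal
Δg_SB(B) = 981738.49 − 981848.17 + 0.3086×362.6 − 0.04193×3.02×362.6 = -43.70 mGal
Difference = -43.70 − (36.20) = -79.90 mGal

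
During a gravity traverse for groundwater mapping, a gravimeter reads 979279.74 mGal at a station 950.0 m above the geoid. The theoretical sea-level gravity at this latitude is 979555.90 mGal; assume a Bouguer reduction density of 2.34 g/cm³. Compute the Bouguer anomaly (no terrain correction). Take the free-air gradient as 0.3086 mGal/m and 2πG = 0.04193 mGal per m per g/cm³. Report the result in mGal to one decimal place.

-76.2

Free-air correction = 0.3086 × 950.0 = 293.17 mGal
Free-air anomaly = 979279.74 − 979555.90 + (293.17) = 17.01 mGal
Bouguer slab correction = 0.04193 × 2.34 × 950.0 = 93.21 mGal
Simple Bouguer anomaly = 17.01 − (93.21) = -76.20 mGal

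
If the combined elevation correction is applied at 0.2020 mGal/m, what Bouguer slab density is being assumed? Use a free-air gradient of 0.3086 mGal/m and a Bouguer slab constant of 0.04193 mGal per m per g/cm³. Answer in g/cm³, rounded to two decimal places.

2.54

0.2020 = 0.3086 − 0.04193 × ρ
ρ = (0.3086 − 0.2020) / 0.04193 = 2.54 g/cm³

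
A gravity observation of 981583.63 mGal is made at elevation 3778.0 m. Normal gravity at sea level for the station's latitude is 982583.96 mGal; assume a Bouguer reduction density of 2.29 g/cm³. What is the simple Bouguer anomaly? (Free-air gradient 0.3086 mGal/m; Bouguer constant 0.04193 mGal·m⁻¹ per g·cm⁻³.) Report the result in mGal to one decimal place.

-197.2

Free-air correction = 0.3086 × 3778.0 = 1165.89 mGal
Free-air anomaly = 981583.63 − 982583.96 + (1165.89) = 165.56 mGal
Bouguer slab correction = 0.04193 × 2.29 × 3778.0 = 362.76 mGal
Simple Bouguer anomaly = 165.56 − (362.76) = -197.20 mGal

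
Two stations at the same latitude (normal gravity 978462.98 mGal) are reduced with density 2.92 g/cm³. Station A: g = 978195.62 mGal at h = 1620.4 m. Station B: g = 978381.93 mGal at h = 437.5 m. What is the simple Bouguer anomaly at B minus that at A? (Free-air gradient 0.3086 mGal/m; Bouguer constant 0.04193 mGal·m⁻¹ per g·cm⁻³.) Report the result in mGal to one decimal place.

-33.9

Δg_SB(A) = 978195.62 − 978462.98 + 0.3086×1620.4 − 0.04193×2.92×1620.4 = 34.30 mGal
Δg_SB(B) = 978381.93 − 978462.98 + 0.3086×437.5 − 0.04193×2.92×437.5 = 0.40 mGal
Difference = 0.40 − (34.30) = -33.90 mGal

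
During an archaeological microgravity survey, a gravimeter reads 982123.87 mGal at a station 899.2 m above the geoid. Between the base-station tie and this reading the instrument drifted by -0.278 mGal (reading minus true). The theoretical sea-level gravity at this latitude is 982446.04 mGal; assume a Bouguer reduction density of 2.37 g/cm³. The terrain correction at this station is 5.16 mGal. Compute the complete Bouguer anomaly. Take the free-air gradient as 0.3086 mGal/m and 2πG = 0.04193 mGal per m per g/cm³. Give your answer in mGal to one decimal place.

-128.6

Drift-corrected reading = 982123.87 − (-0.278) = 982124.148 mGal
Free-air correction = 0.3086 × 899.2 = 277.49 mGal
Free-air anomaly = 982124.148 − 982446.04 + (277.49) = -44.402 mGal
Bouguer slab correction = 0.04193 × 2.37 × 899.2 = 89.36 mGal
Simple Bouguer anomaly = -44.402 − (89.36) = -133.762 mGal
Complete Bouguer anomaly = -133.762 + 5.16 = -128.602 mGal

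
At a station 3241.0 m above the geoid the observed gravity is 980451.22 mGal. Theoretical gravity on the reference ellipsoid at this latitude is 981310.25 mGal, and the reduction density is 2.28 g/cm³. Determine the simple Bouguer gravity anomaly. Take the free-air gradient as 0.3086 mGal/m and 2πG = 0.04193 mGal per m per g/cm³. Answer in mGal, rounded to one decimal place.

-168.7

Free-air correction = 0.3086 × 3241.0 = 1000.17 mGal
Free-air anomaly = 980451.22 − 981310.25 + (1000.17) = 141.14 mGal
Bouguer slab correction = 0.04193 × 2.28 × 3241.0 = 309.84 mGal
Simple Bouguer anomaly = 141.14 − (309.84) = -168.70 mGal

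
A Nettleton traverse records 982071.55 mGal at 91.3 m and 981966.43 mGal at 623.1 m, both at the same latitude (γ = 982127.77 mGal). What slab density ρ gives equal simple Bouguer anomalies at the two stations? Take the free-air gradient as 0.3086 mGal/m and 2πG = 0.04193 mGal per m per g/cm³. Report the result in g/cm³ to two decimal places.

2.65

Δg_obs = 981966.43 − 982071.55 = -105.12 mGal over Δh = 623.1 − 91.3 = 531.8 m
Equal Bouguer anomalies ⇒ Δg_obs + (0.3086 − 0.04193ρ)·Δh = 0
0.3086 − 0.04193ρ = −Δg_obs/Δh = 0.19767
ρ = (0.3086 − 0.19767) / 0.04193 = 2.65 g/cm³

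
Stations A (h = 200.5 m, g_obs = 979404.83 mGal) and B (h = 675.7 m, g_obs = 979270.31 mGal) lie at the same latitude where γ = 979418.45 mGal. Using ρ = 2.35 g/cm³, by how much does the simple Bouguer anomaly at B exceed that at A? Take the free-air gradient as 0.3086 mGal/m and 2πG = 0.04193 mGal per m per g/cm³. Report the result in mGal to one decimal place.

-34.7

Δg_SB(A) = 979404.83 − 979418.45 + 0.3086×200.5 − 0.04193×2.35×200.5 = 28.50 mGal
Δg_SB(B) = 979270.31 − 979418.45 + 0.3086×675.7 − 0.04193×2.35×675.7 = -6.20 mGal
Difference = -6.20 − (28.50) = -34.70 mGal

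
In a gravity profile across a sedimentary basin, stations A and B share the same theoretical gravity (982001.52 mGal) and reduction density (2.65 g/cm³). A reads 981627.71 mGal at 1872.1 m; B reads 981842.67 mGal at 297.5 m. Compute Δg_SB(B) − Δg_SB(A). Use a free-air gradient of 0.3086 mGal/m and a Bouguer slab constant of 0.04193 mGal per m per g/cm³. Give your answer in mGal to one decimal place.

Δg_SB(A) = 981627.71 − 982001.52 + 0.3086×1872.1 − 0.04193×2.65×1872.1 = -4.10 mGal
Δg_SB(B) = 981842.67 − 982001.52 + 0.3086×297.5 − 0.04193×2.65×297.5 = -100.10 mGal
Difference = -100.10 − (-4.10) = -96.00 mGal

-96.0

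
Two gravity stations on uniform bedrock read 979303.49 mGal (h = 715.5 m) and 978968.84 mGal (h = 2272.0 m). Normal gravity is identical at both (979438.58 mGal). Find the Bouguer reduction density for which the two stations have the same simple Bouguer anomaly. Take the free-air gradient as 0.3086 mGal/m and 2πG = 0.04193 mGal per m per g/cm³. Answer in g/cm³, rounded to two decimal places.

2.23

Δg_obs = 978968.84 − 979303.49 = -334.65 mGal over Δh = 2272.0 − 715.5 = 1556.5 m
Equal Bouguer anomalies ⇒ Δg_obs + (0.3086 − 0.04193ρ)·Δh = 0
0.3086 − 0.04193ρ = −Δg_obs/Δh = 0.21500
ρ = (0.3086 − 0.21500) / 0.04193 = 2.23 g/cm³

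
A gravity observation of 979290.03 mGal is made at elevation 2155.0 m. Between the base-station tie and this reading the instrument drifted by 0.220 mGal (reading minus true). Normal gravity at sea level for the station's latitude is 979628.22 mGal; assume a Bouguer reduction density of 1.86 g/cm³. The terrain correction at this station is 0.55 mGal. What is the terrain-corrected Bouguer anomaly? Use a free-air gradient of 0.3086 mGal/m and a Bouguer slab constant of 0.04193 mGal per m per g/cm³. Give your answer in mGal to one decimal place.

159.1

Drift-corrected reading = 979290.03 − (0.220) = 979289.810 mGal
Free-air correction = 0.3086 × 2155.0 = 665.03 mGal
Free-air anomaly = 979289.810 − 979628.22 + (665.03) = 326.620 mGal
Bouguer slab correction = 0.04193 × 1.86 × 2155.0 = 168.07 mGal
Simple Bouguer anomaly = 326.620 − (168.07) = 158.550 mGal
Complete Bouguer anomaly = 158.550 + 0.55 = 159.100 mGal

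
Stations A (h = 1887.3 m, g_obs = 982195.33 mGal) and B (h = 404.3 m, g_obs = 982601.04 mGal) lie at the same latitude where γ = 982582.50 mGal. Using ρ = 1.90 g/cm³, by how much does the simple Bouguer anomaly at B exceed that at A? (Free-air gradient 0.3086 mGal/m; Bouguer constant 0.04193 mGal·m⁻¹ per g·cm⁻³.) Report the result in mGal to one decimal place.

Δg_SB(A) = 982195.33 − 982582.50 + 0.3086×1887.3 − 0.04193×1.90×1887.3 = 44.90 mGal
Δg_SB(B) = 982601.04 − 982582.50 + 0.3086×404.3 − 0.04193×1.90×404.3 = 111.10 mGal
Difference = 111.10 − (44.90) = 66.20 mGal

66.2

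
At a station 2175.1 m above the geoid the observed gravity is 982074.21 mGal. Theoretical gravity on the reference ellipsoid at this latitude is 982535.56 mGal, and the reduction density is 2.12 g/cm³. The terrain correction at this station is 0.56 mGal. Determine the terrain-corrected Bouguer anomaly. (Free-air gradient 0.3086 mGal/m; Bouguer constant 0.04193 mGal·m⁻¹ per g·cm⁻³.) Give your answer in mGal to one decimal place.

17.1

Free-air correction = 0.3086 × 2175.1 = 671.24 mGal
Free-air anomaly = 982074.21 − 982535.56 + (671.24) = 209.89 mGal
Bouguer slab correction = 0.04193 × 2.12 × 2175.1 = 193.35 mGal
Simple Bouguer anomaly = 209.89 − (193.35) = 16.54 mGal
Complete Bouguer anomaly = 16.54 + 0.56 = 17.10 mGal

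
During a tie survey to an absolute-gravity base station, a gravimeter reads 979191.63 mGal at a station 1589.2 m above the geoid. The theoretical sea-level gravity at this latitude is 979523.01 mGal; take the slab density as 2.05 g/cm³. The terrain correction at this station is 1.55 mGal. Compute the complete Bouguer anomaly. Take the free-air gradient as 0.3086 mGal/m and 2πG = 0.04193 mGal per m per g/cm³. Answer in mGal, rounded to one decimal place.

24.0

Free-air correction = 0.3086 × 1589.2 = 490.43 mGal
Free-air anomaly = 979191.63 − 979523.01 + (490.43) = 159.05 mGal
Bouguer slab correction = 0.04193 × 2.05 × 1589.2 = 136.60 mGal
Simple Bouguer anomaly = 159.05 − (136.60) = 22.45 mGal
Complete Bouguer anomaly = 22.45 + 1.55 = 24.00 mGal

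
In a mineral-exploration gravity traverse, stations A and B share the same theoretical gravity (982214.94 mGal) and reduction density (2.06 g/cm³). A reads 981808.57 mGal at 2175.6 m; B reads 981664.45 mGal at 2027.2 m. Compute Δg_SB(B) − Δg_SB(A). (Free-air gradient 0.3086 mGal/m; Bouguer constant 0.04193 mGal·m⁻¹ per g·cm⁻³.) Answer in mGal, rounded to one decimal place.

Δg_SB(A) = 981808.57 − 982214.94 + 0.3086×2175.6 − 0.04193×2.06×2175.6 = 77.10 mGal
Δg_SB(B) = 981664.45 − 982214.94 + 0.3086×2027.2 − 0.04193×2.06×2027.2 = -100.00 mGal
Difference = -100.00 − (77.10) = -177.10 mGal

-177.1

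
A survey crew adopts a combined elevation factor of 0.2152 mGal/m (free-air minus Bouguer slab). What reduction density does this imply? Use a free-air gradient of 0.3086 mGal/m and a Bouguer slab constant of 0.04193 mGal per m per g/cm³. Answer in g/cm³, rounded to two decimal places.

0.2152 = 0.3086 − 0.04193 × ρ
ρ = (0.3086 − 0.2152) / 0.04193 = 2.23 g/cm³

2.23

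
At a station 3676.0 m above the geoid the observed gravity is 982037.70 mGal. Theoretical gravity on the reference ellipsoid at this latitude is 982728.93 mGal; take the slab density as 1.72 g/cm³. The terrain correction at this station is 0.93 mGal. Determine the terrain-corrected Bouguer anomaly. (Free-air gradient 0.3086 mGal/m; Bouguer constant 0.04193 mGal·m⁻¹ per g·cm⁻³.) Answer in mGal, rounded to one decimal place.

Free-air correction = 0.3086 × 3676.0 = 1134.41 mGal
Free-air anomaly = 982037.70 − 982728.93 + (1134.41) = 443.18 mGal
Bouguer slab correction = 0.04193 × 1.72 × 3676.0 = 265.11 mGal
Simple Bouguer anomaly = 443.18 − (265.11) = 178.07 mGal
Complete Bouguer anomaly = 178.07 + 0.93 = 179.00 mGal

179.0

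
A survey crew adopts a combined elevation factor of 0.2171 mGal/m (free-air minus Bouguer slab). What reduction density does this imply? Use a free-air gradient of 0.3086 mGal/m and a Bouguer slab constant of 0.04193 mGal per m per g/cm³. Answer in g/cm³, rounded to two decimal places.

0.2171 = 0.3086 − 0.04193 × ρ
ρ = (0.3086 − 0.2171) / 0.04193 = 2.18 g/cm³

2.18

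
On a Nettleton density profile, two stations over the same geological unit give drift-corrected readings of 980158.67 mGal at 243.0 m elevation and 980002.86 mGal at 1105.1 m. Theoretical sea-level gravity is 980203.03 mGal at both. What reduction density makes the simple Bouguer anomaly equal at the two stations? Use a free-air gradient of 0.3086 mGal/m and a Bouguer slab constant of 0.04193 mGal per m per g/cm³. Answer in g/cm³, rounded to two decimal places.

3.05

Δg_obs = 980002.86 − 980158.67 = -155.81 mGal over Δh = 1105.1 − 243.0 = 862.1 m
Equal Bouguer anomalies ⇒ Δg_obs + (0.3086 − 0.04193ρ)·Δh = 0
0.3086 − 0.04193ρ = −Δg_obs/Δh = 0.18073
ρ = (0.3086 − 0.18073) / 0.04193 = 3.05 g/cm³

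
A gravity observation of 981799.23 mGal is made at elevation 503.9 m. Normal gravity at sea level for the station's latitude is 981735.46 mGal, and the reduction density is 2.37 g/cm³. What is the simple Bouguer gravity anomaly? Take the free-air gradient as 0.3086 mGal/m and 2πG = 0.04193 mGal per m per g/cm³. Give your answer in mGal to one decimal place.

Free-air correction = 0.3086 × 503.9 = 155.50 mGal
Free-air anomaly = 981799.23 − 981735.46 + (155.50) = 219.27 mGal
Bouguer slab correction = 0.04193 × 2.37 × 503.9 = 50.07 mGal
Simple Bouguer anomaly = 219.27 − (50.07) = 169.20 mGal

169.2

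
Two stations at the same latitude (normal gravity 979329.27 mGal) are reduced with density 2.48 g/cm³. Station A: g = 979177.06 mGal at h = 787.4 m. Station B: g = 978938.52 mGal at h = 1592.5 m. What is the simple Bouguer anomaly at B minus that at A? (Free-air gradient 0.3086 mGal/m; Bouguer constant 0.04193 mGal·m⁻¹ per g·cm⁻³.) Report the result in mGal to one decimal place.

Δg_SB(A) = 979177.06 − 979329.27 + 0.3086×787.4 − 0.04193×2.48×787.4 = 8.90 mGal
Δg_SB(B) = 978938.52 − 979329.27 + 0.3086×1592.5 − 0.04193×2.48×1592.5 = -64.90 mGal
Difference = -64.90 − (8.90) = -73.80 mGal

-73.8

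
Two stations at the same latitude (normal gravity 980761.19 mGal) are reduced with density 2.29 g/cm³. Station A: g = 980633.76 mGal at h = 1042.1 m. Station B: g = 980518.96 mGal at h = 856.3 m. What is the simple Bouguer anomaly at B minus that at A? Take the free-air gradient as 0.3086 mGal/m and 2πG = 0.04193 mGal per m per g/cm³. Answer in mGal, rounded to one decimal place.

-154.3

Δg_SB(A) = 980633.76 − 980761.19 + 0.3086×1042.1 − 0.04193×2.29×1042.1 = 94.10 mGal
Δg_SB(B) = 980518.96 − 980761.19 + 0.3086×856.3 − 0.04193×2.29×856.3 = -60.20 mGal
Difference = -60.20 − (94.10) = -154.30 mGal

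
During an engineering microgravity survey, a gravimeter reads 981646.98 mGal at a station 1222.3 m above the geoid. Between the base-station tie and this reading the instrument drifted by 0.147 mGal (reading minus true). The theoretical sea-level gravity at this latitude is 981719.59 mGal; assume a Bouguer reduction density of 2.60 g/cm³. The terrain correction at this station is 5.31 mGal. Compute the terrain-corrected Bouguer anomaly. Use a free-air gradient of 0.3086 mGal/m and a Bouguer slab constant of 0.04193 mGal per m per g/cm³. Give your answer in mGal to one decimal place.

176.5

Drift-corrected reading = 981646.98 − (0.147) = 981646.833 mGal
Free-air correction = 0.3086 × 1222.3 = 377.20 mGal
Free-air anomaly = 981646.833 − 981719.59 + (377.20) = 304.443 mGal
Bouguer slab correction = 0.04193 × 2.60 × 1222.3 = 133.25 mGal
Simple Bouguer anomaly = 304.443 − (133.25) = 171.193 mGal
Complete Bouguer anomaly = 171.193 + 5.31 = 176.503 mGal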